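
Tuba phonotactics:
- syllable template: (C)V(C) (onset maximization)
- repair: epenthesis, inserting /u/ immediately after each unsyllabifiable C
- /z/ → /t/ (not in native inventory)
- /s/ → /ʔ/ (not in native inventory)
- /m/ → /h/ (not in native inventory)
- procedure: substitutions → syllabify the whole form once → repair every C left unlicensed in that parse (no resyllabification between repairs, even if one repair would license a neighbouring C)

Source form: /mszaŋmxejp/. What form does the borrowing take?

huʔutaŋhuxejpu

Substitution: /m/ → /h/, /s/ → /ʔ/, /z/ → /t/, giving /hʔtaŋhxejp/.
Syllabifying with onset maximization leaves /h/, /ʔ/, /h/, /p/ stranded (at most one coda consonant is licensed; onsets are limited to one consonant).
Epenthesis after each stranded consonant: /h/ → /hu/, /ʔ/ → /ʔu/, /h/ → /hu/, /p/ → /pu/.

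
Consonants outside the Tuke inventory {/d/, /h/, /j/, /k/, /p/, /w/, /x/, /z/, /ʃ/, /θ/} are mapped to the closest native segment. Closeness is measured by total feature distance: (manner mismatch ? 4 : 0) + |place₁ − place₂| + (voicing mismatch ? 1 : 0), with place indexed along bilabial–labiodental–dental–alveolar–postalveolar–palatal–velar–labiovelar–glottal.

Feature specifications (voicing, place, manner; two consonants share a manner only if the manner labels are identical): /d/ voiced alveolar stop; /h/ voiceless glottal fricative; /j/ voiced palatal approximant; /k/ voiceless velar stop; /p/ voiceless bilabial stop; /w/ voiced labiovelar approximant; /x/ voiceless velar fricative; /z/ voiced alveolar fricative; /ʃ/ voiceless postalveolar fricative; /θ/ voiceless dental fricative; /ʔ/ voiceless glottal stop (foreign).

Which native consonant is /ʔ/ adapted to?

/k/ is closest: same manner (stop), place distance 2 (glottal→velar), same voicing; total 2. Next closest is /h/ at distance 4.

k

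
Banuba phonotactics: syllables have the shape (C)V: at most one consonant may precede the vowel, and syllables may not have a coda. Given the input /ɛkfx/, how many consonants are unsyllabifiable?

Under (C)V, the unsyllabifiable consonants are /k/, /f/, /x/ (no codas are permitted; onsets are limited to one consonant).

3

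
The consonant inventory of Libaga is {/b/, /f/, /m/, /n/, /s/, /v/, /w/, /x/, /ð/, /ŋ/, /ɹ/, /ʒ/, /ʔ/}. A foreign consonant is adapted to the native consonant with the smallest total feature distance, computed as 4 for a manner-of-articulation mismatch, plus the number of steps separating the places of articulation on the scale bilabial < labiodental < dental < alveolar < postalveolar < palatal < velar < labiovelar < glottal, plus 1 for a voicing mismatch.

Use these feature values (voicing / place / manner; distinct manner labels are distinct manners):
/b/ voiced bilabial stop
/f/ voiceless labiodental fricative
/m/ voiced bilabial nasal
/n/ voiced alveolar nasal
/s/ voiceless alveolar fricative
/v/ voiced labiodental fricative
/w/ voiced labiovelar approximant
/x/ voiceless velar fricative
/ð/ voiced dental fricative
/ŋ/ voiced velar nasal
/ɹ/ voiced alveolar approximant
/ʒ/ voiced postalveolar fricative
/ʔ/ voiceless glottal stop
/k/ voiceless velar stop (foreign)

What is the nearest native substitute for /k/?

ʔ

/ʔ/ is closest: same manner (stop), place distance 2 (velar→glottal), same voicing; total 2. Next closest is /x/ at distance 4.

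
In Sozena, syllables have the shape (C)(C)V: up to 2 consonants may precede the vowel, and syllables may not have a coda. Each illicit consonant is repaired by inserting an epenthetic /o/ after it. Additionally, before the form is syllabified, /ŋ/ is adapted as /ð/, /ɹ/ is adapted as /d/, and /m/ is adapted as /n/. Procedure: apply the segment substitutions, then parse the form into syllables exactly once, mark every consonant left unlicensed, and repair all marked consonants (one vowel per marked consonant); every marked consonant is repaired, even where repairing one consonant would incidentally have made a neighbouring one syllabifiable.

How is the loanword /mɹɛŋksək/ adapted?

ndɛðoksəko

Substitution: /m/ → /n/, /ɹ/ → /d/, /ŋ/ → /ð/, giving /ndɛðksək/.
Syllabifying with onset maximization leaves /ð/, /k/ stranded (no codas are permitted; onsets may contain at most 2 consonants).
Epenthesis after each stranded consonant: /ð/ → /ðo/, /k/ → /ko/.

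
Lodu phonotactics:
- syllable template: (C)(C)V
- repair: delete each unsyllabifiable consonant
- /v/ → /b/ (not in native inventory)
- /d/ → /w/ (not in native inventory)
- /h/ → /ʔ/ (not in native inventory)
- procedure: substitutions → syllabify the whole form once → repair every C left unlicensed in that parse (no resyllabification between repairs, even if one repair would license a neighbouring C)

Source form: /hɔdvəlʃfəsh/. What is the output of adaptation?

Substitution: /h/ → /ʔ/, /d/ → /w/, /v/ → /b/, giving /ʔɔwbəlʃfəsʔ/.
Under (C)(C)V, the unsyllabifiable consonants are /l/, /s/, /ʔ/ (no codas are permitted; onsets may contain at most 2 consonants).
Deleting the stranded consonants removes /l/, /s/, /ʔ/.

ʔɔwbəʃfə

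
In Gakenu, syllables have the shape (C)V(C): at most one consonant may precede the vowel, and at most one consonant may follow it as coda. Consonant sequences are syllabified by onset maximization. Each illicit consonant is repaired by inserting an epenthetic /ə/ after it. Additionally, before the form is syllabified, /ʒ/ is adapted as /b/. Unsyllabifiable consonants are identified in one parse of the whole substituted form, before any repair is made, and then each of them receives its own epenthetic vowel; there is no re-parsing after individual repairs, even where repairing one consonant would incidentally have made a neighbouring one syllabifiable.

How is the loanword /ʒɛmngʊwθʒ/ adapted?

Substitution: /ʒ/ → /b/, giving /bɛmngʊwθb/.
Under (C)V(C), the unsyllabifiable consonants are /n/, /θ/, /b/ (at most one coda consonant is licensed; onsets are limited to one consonant).
Inserting the epenthetic vowel yields /n/ → /nə/, /θ/ → /θə/, /b/ → /bə/.

bɛmnəgʊwθəbə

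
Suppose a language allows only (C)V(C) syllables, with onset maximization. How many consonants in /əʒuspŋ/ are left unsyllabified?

Under (C)V(C), the unsyllabifiable consonants are /p/, /ŋ/ (at most one coda consonant is licensed; onsets are limited to one consonant).

2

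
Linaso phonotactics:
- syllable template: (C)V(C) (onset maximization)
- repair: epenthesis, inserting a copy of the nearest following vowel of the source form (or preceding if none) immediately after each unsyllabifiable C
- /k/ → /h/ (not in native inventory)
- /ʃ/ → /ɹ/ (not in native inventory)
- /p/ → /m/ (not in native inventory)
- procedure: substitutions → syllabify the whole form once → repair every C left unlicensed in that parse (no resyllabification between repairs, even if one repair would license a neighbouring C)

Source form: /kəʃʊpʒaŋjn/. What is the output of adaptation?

həɹʊmʒaŋjana

Substitution: /k/ → /h/, /ʃ/ → /ɹ/, /p/ → /m/, giving /həɹʊmʒaŋjn/.
Syllabifying with onset maximization leaves /j/, /n/ stranded (at most one coda consonant is licensed; onsets are limited to one consonant).
Each unlicensed consonant becomes the onset of a new syllable: /j/ → /ja/, /n/ → /na/.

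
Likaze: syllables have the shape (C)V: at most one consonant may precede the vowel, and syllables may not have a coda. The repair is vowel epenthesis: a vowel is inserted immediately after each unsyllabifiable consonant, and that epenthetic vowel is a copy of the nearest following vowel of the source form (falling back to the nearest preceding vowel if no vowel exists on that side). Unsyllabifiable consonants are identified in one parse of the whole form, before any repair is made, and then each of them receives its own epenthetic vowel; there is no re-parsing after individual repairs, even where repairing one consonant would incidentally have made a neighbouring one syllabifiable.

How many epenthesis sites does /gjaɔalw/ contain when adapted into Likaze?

The unsyllabifiable consonants are /g/, /l/, /w/; each receives one epenthetic vowel.

3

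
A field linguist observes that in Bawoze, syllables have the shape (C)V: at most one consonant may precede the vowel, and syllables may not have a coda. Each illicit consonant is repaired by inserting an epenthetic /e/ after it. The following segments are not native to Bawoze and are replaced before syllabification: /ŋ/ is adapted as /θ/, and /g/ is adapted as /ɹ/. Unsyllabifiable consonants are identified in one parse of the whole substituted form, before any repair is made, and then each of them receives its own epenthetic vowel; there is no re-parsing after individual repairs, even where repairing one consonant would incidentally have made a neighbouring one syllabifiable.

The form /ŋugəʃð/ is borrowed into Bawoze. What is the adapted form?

Substitution: /ŋ/ → /θ/, /g/ → /ɹ/, giving /θuɹəʃð/.
Syllabifying with onset maximization leaves /ʃ/, /ð/ stranded (no codas are permitted; onsets are limited to one consonant).
Inserting the epenthetic vowel yields /ʃ/ → /ʃe/, /ð/ → /ðe/.

θuɹəʃeðe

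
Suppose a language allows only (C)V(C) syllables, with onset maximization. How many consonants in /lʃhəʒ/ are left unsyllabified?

2

Under (C)V(C), the unsyllabifiable consonants are /l/, /ʃ/ (at most one coda consonant is licensed; onsets are limited to one consonant).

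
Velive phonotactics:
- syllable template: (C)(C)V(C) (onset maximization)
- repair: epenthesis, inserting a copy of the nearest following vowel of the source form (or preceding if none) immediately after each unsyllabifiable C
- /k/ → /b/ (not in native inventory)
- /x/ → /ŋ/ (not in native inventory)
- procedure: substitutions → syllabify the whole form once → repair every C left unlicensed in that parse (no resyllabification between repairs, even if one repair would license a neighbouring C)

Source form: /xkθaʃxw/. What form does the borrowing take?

Substitution: /x/ → /ŋ/, /k/ → /b/, giving /ŋbθaʃŋw/.
Syllabifying with onset maximization leaves /ŋ/, /ŋ/, /w/ stranded (at most one coda consonant is licensed; onsets may contain at most 2 consonants).
Each unlicensed consonant becomes the onset of a new syllable: /ŋ/ → /ŋa/, /ŋ/ → /ŋa/, /w/ → /wa/.

ŋabθaʃŋawa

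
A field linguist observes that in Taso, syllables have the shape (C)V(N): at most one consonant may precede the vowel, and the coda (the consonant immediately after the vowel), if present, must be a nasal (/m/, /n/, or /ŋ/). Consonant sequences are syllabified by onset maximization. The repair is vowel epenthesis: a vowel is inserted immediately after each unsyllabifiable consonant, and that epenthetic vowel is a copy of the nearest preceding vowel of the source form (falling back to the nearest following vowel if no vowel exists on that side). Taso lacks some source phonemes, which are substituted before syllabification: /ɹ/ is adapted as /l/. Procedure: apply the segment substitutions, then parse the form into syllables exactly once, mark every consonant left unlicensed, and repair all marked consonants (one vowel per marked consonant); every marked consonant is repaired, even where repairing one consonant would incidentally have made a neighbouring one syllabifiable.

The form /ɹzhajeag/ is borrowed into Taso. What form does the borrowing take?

lazahajeaga

Substitution: /ɹ/ → /l/, giving /lzhajeag/.
Under (C)V(N), the unsyllabifiable consonants are /l/, /z/, /g/ (only a nasal (/m/, /n/, or /ŋ/) is licensed in coda position; onsets are limited to one consonant).
Each unlicensed consonant becomes the onset of a new syllable: /l/ → /la/, /z/ → /za/, /g/ → /ga/.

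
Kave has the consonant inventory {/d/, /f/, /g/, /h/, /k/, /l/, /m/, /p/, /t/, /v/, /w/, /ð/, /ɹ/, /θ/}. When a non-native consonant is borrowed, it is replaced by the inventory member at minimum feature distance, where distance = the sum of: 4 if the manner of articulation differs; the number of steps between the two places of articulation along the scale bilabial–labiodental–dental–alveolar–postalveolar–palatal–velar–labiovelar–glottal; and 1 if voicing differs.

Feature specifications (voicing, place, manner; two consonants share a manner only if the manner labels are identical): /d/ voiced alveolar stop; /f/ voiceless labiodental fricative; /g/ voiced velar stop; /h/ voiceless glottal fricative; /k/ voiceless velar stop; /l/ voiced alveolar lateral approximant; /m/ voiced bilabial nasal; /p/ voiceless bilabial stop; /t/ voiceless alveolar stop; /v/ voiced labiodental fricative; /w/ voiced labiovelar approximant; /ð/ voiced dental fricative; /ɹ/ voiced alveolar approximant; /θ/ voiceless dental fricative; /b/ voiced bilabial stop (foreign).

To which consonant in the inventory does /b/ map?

p

/p/ is closest: same manner (stop), place distance 0 (bilabial→bilabial), voicing differs (+1); total 1. Next closest is /d/ at distance 3.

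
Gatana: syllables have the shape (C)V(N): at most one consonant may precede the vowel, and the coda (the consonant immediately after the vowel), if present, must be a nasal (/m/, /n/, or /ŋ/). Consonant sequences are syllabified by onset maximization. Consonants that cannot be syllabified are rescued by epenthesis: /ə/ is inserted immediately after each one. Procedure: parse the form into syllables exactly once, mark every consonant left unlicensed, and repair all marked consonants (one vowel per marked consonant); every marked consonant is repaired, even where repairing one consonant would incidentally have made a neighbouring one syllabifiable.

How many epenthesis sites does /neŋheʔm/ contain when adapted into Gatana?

The unsyllabifiable consonants are /ʔ/, /m/; each receives one epenthetic vowel.

2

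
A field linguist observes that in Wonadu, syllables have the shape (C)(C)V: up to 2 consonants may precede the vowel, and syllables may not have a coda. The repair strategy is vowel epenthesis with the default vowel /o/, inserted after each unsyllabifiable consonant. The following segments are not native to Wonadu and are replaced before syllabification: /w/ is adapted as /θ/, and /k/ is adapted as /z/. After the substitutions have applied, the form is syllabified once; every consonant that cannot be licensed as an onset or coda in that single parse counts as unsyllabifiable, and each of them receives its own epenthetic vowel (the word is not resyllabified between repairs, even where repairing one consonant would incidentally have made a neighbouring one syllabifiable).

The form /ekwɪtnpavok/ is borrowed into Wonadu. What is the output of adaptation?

Substitution: /k/ → /z/, /w/ → /θ/, giving /ezθɪtnpavoz/.
The consonants /t/, /z/ cannot be parsed into a legal (C)(C)V syllable (no codas are permitted; onsets may contain at most 2 consonants).
Each unlicensed consonant becomes the onset of a new syllable: /t/ → /to/, /z/ → /zo/.

ezθɪtonpavozo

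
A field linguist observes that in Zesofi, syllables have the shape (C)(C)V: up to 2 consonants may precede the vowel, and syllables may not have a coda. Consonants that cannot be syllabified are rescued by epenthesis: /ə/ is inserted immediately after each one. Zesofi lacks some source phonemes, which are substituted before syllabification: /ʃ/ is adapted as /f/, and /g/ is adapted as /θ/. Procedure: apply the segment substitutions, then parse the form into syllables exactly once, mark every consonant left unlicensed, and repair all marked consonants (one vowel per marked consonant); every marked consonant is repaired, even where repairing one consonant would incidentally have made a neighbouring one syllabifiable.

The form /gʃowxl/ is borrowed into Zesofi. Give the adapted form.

θfowəxələ

Substitution: /g/ → /θ/, /ʃ/ → /f/, giving /θfowxl/.
Under (C)(C)V, the unsyllabifiable consonants are /w/, /x/, /l/ (no codas are permitted; onsets may contain at most 2 consonants).
Each unlicensed consonant becomes the onset of a new syllable: /w/ → /wə/, /x/ → /xə/, /l/ → /lə/.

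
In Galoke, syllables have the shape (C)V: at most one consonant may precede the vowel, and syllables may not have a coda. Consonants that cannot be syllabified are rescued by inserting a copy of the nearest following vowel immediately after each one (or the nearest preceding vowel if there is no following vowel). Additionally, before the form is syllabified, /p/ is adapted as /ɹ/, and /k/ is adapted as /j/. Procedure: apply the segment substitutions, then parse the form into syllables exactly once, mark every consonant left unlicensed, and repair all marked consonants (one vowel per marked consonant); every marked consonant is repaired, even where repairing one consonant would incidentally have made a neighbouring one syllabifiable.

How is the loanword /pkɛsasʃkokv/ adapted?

ɹɛjɛsasoʃojojovo

Substitution: /p/ → /ɹ/, /k/ → /j/, giving /ɹjɛsasʃjojv/.
The consonants /ɹ/, /s/, /ʃ/, /j/, /v/ cannot be parsed into a legal (C)V syllable (no codas are permitted; onsets are limited to one consonant).
Epenthesis after each stranded consonant: /ɹ/ → /ɹɛ/, /s/ → /so/, /ʃ/ → /ʃo/, /j/ → /jo/, /v/ → /vo/.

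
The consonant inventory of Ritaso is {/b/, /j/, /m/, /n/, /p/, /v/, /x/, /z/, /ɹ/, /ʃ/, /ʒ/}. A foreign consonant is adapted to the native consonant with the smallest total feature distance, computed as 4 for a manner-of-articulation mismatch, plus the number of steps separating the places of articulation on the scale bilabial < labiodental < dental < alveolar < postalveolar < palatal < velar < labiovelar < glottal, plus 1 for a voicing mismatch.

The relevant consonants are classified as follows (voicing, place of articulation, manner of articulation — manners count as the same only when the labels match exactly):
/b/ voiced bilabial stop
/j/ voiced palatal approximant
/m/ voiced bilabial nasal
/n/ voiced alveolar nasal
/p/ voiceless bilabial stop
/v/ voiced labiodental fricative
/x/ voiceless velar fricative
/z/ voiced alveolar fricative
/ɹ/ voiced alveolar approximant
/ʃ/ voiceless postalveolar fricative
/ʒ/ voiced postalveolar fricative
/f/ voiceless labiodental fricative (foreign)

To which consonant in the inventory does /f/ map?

v

/v/ is closest: same manner (fricative), place distance 0 (labiodental→labiodental), voicing differs (+1); total 1. Next closest is /z/ at distance 3.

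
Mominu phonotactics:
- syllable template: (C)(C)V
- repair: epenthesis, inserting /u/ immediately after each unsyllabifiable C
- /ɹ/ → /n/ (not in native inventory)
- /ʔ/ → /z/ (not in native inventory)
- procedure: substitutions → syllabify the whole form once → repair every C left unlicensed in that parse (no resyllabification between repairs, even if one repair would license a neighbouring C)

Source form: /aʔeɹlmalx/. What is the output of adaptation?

Substitution: /ʔ/ → /z/, /ɹ/ → /n/, giving /azenlmalx/.
The consonants /n/, /l/, /x/ cannot be parsed into a legal (C)(C)V syllable (no codas are permitted; onsets may contain at most 2 consonants).
Each unlicensed consonant becomes the onset of a new syllable: /n/ → /nu/, /l/ → /lu/, /x/ → /xu/.

azenulmaluxu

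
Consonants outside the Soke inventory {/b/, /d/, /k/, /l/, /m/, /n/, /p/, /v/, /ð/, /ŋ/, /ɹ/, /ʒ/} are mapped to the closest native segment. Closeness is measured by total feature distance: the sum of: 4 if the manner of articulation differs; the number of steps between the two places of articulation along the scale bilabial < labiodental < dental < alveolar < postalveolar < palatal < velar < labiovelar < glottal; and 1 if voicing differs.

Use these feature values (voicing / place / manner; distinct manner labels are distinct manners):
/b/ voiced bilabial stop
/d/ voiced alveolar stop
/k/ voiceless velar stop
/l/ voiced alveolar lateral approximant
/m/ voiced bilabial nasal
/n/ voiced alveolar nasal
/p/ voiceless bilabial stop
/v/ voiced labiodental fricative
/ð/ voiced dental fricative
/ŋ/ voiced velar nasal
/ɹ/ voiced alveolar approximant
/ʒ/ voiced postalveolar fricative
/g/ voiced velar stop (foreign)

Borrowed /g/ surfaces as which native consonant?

/k/ is closest: same manner (stop), place distance 0 (velar→velar), voicing differs (+1); total 1. Next closest is /d/ at distance 3.

k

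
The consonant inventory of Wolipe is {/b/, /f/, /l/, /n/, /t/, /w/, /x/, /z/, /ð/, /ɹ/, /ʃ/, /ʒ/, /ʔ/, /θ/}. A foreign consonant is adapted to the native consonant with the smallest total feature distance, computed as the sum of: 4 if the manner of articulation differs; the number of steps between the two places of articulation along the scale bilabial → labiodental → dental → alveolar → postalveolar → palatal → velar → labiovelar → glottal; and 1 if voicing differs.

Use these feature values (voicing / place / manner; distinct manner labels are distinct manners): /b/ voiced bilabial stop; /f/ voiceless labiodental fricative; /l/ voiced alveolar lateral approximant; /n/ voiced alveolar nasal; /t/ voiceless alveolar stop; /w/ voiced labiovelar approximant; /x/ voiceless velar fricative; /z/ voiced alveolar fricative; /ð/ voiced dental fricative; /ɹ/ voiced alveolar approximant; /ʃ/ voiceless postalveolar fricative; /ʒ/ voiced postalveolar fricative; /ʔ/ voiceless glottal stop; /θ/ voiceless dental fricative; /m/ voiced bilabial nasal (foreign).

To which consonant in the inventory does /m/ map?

n

/n/ is closest: same manner (nasal), place distance 3 (bilabial→alveolar), same voicing; total 3. Next closest is /b/ at distance 4.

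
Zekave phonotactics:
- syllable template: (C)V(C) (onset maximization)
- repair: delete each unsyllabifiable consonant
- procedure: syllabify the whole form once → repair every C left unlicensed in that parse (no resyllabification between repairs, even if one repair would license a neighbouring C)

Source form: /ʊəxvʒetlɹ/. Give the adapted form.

ʊəxʒet

Under (C)V(C), the unsyllabifiable consonants are /v/, /l/, /ɹ/ (at most one coda consonant is licensed; onsets are limited to one consonant).
Deleting the stranded consonants removes /v/, /l/, /ɹ/.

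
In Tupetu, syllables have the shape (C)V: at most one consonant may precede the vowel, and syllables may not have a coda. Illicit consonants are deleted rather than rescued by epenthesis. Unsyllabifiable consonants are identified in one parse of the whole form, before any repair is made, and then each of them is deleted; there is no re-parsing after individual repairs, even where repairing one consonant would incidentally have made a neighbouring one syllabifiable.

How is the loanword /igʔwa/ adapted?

iwa

The consonants /g/, /ʔ/ cannot be parsed into a legal (C)V syllable (no codas are permitted; onsets are limited to one consonant).
Deletion applies to /g/, /ʔ/.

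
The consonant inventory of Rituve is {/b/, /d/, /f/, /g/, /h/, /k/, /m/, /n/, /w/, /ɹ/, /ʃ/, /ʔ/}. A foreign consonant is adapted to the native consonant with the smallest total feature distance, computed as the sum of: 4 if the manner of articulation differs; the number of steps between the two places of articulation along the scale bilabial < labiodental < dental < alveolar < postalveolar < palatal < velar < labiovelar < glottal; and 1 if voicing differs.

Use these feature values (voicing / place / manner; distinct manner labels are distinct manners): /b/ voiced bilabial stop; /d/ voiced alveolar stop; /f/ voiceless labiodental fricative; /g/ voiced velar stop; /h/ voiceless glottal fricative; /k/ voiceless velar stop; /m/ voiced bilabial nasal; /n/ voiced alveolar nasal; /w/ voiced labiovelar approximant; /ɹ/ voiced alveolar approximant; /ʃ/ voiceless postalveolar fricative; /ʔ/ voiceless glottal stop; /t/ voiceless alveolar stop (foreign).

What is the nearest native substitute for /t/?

/d/ is closest: same manner (stop), place distance 0 (alveolar→alveolar), voicing differs (+1); total 1. Next closest is /k/ at distance 3.

d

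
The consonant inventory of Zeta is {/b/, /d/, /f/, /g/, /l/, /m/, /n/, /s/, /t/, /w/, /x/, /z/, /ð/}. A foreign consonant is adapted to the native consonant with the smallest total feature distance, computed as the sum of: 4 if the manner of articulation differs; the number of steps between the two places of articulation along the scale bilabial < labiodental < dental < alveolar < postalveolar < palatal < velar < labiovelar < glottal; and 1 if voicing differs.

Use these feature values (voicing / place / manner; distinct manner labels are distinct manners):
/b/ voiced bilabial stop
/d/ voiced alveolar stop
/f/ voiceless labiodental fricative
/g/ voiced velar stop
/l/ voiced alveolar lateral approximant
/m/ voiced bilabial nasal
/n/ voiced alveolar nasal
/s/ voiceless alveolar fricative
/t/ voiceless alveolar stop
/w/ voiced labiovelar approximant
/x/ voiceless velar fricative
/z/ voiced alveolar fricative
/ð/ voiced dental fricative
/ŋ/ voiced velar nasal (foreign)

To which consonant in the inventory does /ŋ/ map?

n

/n/ is closest: same manner (nasal), place distance 3 (velar→alveolar), same voicing; total 3. Next closest is /g/ at distance 4.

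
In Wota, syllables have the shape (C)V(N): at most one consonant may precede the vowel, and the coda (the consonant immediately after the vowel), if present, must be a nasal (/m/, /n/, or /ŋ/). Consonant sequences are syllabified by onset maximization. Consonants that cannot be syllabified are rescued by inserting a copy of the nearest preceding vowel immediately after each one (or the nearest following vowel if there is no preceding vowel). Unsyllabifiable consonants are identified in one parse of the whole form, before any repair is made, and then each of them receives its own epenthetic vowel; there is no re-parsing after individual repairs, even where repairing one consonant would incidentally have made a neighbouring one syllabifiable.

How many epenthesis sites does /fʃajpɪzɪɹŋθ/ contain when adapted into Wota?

5

The unsyllabifiable consonants are /f/, /j/, /ɹ/, /ŋ/, /θ/; each receives one epenthetic vowel.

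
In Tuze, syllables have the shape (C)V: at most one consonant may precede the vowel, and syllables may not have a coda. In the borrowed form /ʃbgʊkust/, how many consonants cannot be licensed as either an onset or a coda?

4

Under (C)V, the unsyllabifiable consonants are /ʃ/, /b/, /s/, /t/ (no codas are permitted; onsets are limited to one consonant).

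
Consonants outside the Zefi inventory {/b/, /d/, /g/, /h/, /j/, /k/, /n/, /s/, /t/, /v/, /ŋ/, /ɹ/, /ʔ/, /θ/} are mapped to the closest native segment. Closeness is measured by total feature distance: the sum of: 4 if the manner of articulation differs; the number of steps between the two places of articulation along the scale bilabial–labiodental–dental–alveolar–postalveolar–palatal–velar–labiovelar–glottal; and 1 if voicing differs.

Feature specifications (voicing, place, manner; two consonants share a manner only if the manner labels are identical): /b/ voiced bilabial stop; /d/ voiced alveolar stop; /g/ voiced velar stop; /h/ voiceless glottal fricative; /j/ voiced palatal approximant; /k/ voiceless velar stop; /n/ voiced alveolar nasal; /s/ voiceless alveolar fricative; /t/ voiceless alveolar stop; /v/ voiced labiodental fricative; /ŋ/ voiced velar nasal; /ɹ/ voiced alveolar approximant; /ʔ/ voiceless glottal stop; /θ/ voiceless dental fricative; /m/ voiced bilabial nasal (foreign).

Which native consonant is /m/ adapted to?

/n/ is closest: same manner (nasal), place distance 3 (bilabial→alveolar), same voicing; total 3. Next closest is /b/ at distance 4.

n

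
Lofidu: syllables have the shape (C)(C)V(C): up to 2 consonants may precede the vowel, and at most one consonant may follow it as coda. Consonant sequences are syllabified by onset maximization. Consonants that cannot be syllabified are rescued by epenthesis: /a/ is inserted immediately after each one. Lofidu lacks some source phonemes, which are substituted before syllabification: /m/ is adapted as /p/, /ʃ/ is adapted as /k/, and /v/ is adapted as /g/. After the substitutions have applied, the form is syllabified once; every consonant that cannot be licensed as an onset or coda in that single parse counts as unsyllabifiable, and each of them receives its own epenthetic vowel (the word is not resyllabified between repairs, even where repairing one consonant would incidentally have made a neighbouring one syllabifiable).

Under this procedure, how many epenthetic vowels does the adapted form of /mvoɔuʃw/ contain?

1

After substitution the input is /pgoɔukw/.
The unsyllabifiable consonants are /w/; each receives one epenthetic vowel.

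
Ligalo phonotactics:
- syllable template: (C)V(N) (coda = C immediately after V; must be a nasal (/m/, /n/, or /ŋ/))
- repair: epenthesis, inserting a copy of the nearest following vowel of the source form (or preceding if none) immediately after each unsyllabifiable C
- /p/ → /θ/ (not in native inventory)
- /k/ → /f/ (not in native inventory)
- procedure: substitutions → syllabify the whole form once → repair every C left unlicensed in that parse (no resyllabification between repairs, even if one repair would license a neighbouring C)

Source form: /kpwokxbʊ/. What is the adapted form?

foθowofʊxʊbʊ

Substitution: /k/ → /f/, /p/ → /θ/, giving /fθwofxbʊ/.
Under (C)V(N), the unsyllabifiable consonants are /f/, /θ/, /f/, /x/ (only a nasal (/m/, /n/, or /ŋ/) is licensed in coda position; onsets are limited to one consonant).
Inserting the epenthetic vowel yields /f/ → /fo/, /θ/ → /θo/, /f/ → /fʊ/, /x/ → /xʊ/.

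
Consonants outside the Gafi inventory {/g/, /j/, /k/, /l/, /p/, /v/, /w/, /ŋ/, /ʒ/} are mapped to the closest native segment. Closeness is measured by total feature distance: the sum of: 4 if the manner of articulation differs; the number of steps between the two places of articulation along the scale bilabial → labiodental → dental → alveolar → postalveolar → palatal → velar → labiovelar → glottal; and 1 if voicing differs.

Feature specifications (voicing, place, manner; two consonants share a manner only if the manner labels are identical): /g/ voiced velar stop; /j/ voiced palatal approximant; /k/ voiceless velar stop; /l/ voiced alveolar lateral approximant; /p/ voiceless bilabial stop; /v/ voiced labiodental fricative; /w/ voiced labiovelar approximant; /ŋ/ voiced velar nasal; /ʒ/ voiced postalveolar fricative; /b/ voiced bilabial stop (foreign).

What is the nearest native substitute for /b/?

/p/ is closest: same manner (stop), place distance 0 (bilabial→bilabial), voicing differs (+1); total 1. Next closest is /v/ at distance 5.

p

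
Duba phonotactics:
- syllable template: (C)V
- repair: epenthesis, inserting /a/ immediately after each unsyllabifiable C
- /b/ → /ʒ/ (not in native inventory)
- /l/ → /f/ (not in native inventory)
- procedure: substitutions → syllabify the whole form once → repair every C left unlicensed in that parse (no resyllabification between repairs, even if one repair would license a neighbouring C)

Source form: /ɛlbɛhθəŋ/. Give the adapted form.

Substitution: /l/ → /f/, /b/ → /ʒ/, giving /ɛfʒɛhθəŋ/.
The consonants /f/, /h/, /ŋ/ cannot be parsed into a legal (C)V syllable (no codas are permitted; onsets are limited to one consonant).
Inserting the epenthetic vowel yields /f/ → /fa/, /h/ → /ha/, /ŋ/ → /ŋa/.

ɛfaʒɛhaθəŋa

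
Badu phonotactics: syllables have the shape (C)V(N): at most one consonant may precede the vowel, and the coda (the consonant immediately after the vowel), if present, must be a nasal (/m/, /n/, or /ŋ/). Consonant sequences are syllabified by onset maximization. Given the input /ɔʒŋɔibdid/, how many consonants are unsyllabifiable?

3

The consonants /ʒ/, /b/, /d/ cannot be parsed into a legal (C)V(N) syllable (only a nasal (/m/, /n/, or /ŋ/) is licensed in coda position; onsets are limited to one consonant).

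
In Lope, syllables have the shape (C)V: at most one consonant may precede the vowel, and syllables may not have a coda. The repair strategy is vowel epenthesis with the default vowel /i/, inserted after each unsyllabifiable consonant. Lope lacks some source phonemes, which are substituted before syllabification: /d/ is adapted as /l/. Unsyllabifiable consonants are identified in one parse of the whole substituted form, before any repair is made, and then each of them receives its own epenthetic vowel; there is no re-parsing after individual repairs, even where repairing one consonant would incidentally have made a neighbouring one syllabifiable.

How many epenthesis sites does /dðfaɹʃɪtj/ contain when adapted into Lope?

After substitution the input is /lðfaɹʃɪtj/.
The unsyllabifiable consonants are /l/, /ð/, /ɹ/, /t/, /j/; each receives one epenthetic vowel.

5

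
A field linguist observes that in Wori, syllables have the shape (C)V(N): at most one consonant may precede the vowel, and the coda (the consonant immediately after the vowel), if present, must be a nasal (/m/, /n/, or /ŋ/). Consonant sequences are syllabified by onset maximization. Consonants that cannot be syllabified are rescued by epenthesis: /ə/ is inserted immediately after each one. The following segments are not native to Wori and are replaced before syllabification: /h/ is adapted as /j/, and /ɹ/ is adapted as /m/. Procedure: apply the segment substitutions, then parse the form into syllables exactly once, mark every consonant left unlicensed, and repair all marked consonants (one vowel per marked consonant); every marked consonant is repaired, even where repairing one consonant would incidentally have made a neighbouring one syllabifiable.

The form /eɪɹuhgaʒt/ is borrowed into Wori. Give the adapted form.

Substitution: /ɹ/ → /m/, /h/ → /j/, giving /eɪmujgaʒt/.
Under (C)V(N), the unsyllabifiable consonants are /j/, /ʒ/, /t/ (only a nasal (/m/, /n/, or /ŋ/) is licensed in coda position; onsets are limited to one consonant).
Epenthesis after each stranded consonant: /j/ → /jə/, /ʒ/ → /ʒə/, /t/ → /tə/.

eɪmujəgaʒətə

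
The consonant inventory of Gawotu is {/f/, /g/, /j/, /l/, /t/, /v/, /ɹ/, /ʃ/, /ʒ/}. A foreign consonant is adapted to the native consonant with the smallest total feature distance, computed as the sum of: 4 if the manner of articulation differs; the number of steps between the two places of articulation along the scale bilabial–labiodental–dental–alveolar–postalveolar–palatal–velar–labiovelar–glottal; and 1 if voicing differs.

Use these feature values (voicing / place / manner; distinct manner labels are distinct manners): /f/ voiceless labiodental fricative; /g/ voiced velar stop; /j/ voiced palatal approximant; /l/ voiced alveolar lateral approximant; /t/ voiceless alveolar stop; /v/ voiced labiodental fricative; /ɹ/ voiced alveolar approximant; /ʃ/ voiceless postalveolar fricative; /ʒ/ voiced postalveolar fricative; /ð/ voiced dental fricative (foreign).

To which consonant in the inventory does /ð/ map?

v

/v/ is closest: same manner (fricative), place distance 1 (dental→labiodental), same voicing; total 1. Next closest is /f/ at distance 2.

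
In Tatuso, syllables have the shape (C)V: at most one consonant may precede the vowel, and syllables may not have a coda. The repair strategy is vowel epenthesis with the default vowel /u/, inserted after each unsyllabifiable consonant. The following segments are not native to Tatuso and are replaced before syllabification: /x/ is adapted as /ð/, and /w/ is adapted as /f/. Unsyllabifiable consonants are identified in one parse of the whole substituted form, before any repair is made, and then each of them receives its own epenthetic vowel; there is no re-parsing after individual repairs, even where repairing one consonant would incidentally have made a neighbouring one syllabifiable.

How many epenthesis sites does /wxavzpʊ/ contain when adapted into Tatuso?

3

After substitution the input is /fðavzpʊ/.
The unsyllabifiable consonants are /f/, /v/, /z/; each receives one epenthetic vowel.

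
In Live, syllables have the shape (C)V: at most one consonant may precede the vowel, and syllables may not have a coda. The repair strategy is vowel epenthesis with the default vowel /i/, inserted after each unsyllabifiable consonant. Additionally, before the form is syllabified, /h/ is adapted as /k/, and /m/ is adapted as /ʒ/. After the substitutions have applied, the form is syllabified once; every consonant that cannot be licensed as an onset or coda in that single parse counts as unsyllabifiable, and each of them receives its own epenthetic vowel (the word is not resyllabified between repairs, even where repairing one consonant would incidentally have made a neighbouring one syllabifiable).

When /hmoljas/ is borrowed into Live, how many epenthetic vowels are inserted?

After substitution the input is /kʒoljas/.
The unsyllabifiable consonants are /k/, /l/, /s/; each receives one epenthetic vowel.

3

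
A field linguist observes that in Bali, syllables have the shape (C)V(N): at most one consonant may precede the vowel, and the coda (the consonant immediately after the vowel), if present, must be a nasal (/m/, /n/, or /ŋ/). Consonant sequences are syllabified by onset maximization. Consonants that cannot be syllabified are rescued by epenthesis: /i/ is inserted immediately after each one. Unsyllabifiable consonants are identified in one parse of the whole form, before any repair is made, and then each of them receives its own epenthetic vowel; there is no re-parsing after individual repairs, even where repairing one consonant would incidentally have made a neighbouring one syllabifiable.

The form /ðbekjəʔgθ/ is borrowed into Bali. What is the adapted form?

ðibekijəʔigiθi

Under (C)V(N), the unsyllabifiable consonants are /ð/, /k/, /ʔ/, /g/, /θ/ (only a nasal (/m/, /n/, or /ŋ/) is licensed in coda position; onsets are limited to one consonant).
Each unlicensed consonant becomes the onset of a new syllable: /ð/ → /ði/, /k/ → /ki/, /ʔ/ → /ʔi/, /g/ → /gi/, /θ/ → /θi/.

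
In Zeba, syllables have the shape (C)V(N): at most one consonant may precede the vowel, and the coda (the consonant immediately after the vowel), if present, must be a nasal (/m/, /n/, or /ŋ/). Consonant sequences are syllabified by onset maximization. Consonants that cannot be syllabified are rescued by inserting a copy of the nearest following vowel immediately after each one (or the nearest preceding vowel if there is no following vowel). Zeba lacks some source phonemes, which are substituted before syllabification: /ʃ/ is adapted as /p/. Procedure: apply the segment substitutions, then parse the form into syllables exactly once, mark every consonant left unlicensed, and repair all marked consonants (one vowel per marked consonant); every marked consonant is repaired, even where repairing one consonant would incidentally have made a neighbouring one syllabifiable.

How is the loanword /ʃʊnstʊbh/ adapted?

pʊnsʊtʊbʊhʊ

Substitution: /ʃ/ → /p/, giving /pʊnstʊbh/.
The consonants /s/, /b/, /h/ cannot be parsed into a legal (C)V(N) syllable (only a nasal (/m/, /n/, or /ŋ/) is licensed in coda position; onsets are limited to one consonant).
Inserting the epenthetic vowel yields /s/ → /sʊ/, /b/ → /bʊ/, /h/ → /hʊ/.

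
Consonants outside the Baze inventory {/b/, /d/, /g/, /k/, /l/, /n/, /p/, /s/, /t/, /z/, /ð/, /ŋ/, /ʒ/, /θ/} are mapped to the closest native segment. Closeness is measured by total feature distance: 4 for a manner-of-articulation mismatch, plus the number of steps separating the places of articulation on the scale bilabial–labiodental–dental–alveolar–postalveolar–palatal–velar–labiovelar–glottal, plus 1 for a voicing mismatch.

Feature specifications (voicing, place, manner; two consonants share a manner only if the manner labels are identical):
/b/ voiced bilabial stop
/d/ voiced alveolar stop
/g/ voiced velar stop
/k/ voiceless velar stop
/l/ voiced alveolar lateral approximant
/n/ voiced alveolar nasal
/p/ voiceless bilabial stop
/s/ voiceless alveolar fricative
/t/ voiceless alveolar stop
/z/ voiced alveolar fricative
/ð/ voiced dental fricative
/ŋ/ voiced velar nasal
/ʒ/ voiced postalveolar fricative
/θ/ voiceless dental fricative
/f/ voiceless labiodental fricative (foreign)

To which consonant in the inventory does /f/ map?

/θ/ is closest: same manner (fricative), place distance 1 (labiodental→dental), same voicing; total 1. Next closest is /s/ at distance 2.

θ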